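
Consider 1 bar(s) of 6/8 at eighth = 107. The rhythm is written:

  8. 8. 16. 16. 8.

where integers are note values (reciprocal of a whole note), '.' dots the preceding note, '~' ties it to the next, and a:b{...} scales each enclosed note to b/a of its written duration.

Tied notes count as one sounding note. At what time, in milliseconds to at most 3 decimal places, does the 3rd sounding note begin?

1. 0.0ms @ 0 + 841.121ms (3/2)
2. 841.121ms @ 3/2 + 841.121ms (3/2)
3. 1682.243ms @ 3 + 420.561ms (3/4)
4. 2102.804ms @ 15/4 + 420.561ms (3/4)
5. 2523.364ms @ 9/2 + 841.121ms (3/2)

note 3 onset = 3b = 1682.243ms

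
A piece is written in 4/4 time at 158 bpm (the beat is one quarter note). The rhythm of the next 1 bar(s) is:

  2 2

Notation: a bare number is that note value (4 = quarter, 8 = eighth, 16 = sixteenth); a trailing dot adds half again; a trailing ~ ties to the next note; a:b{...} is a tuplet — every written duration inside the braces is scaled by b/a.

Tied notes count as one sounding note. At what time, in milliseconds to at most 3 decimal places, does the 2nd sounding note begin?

note 2 onset = 2b = 759.494ms

1. 0.0ms @ 0 + 759.494ms (2)
2. 759.494ms @ 2 + 759.494ms (2)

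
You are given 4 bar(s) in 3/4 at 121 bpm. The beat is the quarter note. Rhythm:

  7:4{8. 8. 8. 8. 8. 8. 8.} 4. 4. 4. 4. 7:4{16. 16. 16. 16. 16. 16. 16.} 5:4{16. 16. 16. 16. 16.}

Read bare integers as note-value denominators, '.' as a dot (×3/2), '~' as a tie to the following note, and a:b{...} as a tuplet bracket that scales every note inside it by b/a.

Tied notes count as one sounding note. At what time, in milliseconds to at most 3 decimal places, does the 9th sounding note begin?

1. 0.0ms @ 0 + 212.515ms (3/7)
2. 212.515ms @ 3/7 + 212.515ms (3/7)
3. 425.03ms @ 6/7 + 212.515ms (3/7)
4. 637.544ms @ 9/7 + 212.515ms (3/7)
5. 850.059ms @ 12/7 + 212.515ms (3/7)
6. 1062.574ms @ 15/7 + 212.515ms (3/7)
7. 1275.089ms @ 18/7 + 212.515ms (3/7)
8. 1487.603ms @ 3 + 743.802ms (3/2)
9. 2231.405ms @ 9/2 + 743.802ms (3/2)
10. 2975.207ms @ 6 + 743.802ms (3/2)
11. 3719.008ms @ 15/2 + 743.802ms (3/2)
12. 4462.81ms @ 9 + 106.257ms (3/14)
13. 4569.067ms @ 129/14 + 106.257ms (3/14)
14. 4675.325ms @ 66/7 + 106.257ms (3/14)
15. 4781.582ms @ 135/14 + 106.257ms (3/14)
16. 4887.839ms @ 69/7 + 106.257ms (3/14)
17. 4994.097ms @ 141/14 + 106.257ms (3/14)
18. 5100.354ms @ 72/7 + 106.257ms (3/14)
19. 5206.612ms @ 21/2 + 148.76ms (3/10)
20. 5355.372ms @ 54/5 + 148.76ms (3/10)
21. 5504.132ms @ 111/10 + 148.76ms (3/10)
22. 5652.893ms @ 57/5 + 148.76ms (3/10)
23. 5801.653ms @ 117/10 + 148.76ms (3/10)

note 9 onset = 9/2b = 2231.405ms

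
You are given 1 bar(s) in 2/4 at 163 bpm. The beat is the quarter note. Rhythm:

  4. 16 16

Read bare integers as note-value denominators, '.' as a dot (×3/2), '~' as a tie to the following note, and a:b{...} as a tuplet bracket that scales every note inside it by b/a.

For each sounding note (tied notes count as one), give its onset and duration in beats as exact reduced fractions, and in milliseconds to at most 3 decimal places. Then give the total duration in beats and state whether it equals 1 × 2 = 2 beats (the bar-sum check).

1) 0.0ms=0b +552.147ms=3/2b
2) 552.147ms=3/2b +92.025ms=1/4b
3) 644.172ms=7/4b +92.025ms=1/4b
Σ=2b of 2 (163bpm 2/4) — PASS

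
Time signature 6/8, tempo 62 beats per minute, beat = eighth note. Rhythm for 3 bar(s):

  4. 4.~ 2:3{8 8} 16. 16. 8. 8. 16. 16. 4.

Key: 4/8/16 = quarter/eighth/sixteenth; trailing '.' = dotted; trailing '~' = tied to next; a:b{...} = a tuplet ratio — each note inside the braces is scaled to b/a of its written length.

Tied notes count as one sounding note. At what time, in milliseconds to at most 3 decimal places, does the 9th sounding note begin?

1. 0.0ms @ 0 + 2903.226ms (3)
2. 2903.226ms @ 3 + 4354.839ms (9/2)
3. 7258.065ms @ 15/2 + 1451.613ms (3/2)
4. 8709.677ms @ 9 + 725.806ms (3/4)
5. 9435.484ms @ 39/4 + 725.806ms (3/4)
6. 10161.29ms @ 21/2 + 1451.613ms (3/2)
7. 11612.903ms @ 12 + 1451.613ms (3/2)
8. 13064.516ms @ 27/2 + 725.806ms (3/4)
9. 13790.323ms @ 57/4 + 725.806ms (3/4)
10. 14516.129ms @ 15 + 2903.226ms (3)

note 9 onset = 57/4b = 13790.323ms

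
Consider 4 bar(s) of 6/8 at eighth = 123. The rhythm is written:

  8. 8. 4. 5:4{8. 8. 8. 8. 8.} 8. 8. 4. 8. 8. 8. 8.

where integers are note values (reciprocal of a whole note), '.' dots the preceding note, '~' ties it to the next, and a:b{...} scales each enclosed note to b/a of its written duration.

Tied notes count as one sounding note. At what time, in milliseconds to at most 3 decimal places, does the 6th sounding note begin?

1. 0.0ms @ 0 + 731.707ms (3/2)
2. 731.707ms @ 3/2 + 731.707ms (3/2)
3. 1463.415ms @ 3 + 1463.415ms (3)
4. 2926.829ms @ 6 + 585.366ms (6/5)
5. 3512.195ms @ 36/5 + 585.366ms (6/5)
6. 4097.561ms @ 42/5 + 585.366ms (6/5)
7. 4682.927ms @ 48/5 + 585.366ms (6/5)
8. 5268.293ms @ 54/5 + 585.366ms (6/5)
9. 5853.659ms @ 12 + 731.707ms (3/2)
10. 6585.366ms @ 27/2 + 731.707ms (3/2)
11. 7317.073ms @ 15 + 1463.415ms (3)
12. 8780.488ms @ 18 + 731.707ms (3/2)
13. 9512.195ms @ 39/2 + 731.707ms (3/2)
14. 10243.902ms @ 21 + 731.707ms (3/2)
15. 10975.61ms @ 45/2 + 731.707ms (3/2)

note 6 onset = 42/5b = 4097.561ms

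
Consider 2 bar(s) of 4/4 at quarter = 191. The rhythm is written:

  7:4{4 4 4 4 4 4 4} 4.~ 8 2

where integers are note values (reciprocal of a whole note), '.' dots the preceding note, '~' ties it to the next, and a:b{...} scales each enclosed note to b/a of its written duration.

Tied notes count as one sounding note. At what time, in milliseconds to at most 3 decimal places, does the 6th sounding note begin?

note 6 onset = 20/7b = 897.532ms

1. 0.0ms @ 0 + 179.506ms (4/7)
2. 179.506ms @ 4/7 + 179.506ms (4/7)
3. 359.013ms @ 8/7 + 179.506ms (4/7)
4. 538.519ms @ 12/7 + 179.506ms (4/7)
5. 718.025ms @ 16/7 + 179.506ms (4/7)
6. 897.532ms @ 20/7 + 179.506ms (4/7)
7. 1077.038ms @ 24/7 + 179.506ms (4/7)
8. 1256.545ms @ 4 + 628.272ms (2)
9. 1884.817ms @ 6 + 628.272ms (2)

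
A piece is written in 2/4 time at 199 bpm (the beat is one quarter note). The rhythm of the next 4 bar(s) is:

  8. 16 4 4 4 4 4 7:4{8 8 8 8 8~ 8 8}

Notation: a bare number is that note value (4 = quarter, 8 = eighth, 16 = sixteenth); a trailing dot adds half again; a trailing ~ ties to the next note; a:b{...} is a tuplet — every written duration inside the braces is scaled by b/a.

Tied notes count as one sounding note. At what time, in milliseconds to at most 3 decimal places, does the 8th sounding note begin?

1. 0.0ms @ 0 + 226.131ms (3/4)
2. 226.131ms @ 3/4 + 75.377ms (1/4)
3. 301.508ms @ 1 + 301.508ms (1)
4. 603.015ms @ 2 + 301.508ms (1)
5. 904.523ms @ 3 + 301.508ms (1)
6. 1206.03ms @ 4 + 301.508ms (1)
7. 1507.538ms @ 5 + 301.508ms (1)
8. 1809.045ms @ 6 + 86.145ms (2/7)
9. 1895.19ms @ 44/7 + 86.145ms (2/7)
10. 1981.335ms @ 46/7 + 86.145ms (2/7)
11. 2067.48ms @ 48/7 + 86.145ms (2/7)
12. 2153.625ms @ 50/7 + 172.29ms (4/7)
13. 2325.915ms @ 54/7 + 86.145ms (2/7)

note 8 onset = 6b = 1809.045ms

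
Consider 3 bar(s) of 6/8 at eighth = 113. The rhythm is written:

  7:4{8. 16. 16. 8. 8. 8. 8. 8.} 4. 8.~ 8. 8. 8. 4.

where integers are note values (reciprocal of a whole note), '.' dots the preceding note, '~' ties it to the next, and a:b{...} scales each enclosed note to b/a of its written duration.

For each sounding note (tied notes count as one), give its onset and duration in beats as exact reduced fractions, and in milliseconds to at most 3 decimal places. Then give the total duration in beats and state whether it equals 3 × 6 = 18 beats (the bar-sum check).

1) 0.0ms=0b +455.12ms=6/7b
2) 455.12ms=6/7b +227.56ms=3/7b
3) 682.68ms=9/7b +227.56ms=3/7b
4) 910.24ms=12/7b +455.12ms=6/7b
5) 1365.36ms=18/7b +455.12ms=6/7b
6) 1820.48ms=24/7b +455.12ms=6/7b
7) 2275.601ms=30/7b +455.12ms=6/7b
8) 2730.721ms=36/7b +455.12ms=6/7b
9) 3185.841ms=6b +1592.92ms=3b
10) 4778.761ms=9b +1592.92ms=3b
11) 6371.681ms=12b +796.46ms=3/2b
12) 7168.142ms=27/2b +796.46ms=3/2b
13) 7964.602ms=15b +1592.92ms=3b
Σ=18b of 18 (113bpm 6/8) — PASS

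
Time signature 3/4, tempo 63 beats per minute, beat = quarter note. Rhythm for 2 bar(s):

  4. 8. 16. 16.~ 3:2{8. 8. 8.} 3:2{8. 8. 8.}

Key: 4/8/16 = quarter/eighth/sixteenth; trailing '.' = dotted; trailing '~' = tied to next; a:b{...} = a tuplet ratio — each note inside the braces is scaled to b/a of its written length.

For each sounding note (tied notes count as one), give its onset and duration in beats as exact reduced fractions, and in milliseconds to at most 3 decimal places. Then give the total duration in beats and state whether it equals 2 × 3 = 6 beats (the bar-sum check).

1) 0.0ms=0b +1428.571ms=3/2b
2) 1428.571ms=3/2b +714.286ms=3/4b
3) 2142.857ms=9/4b +357.143ms=3/8b
4) 2500.0ms=21/8b +833.333ms=7/8b
5) 3333.333ms=7/2b +476.19ms=1/2b
6) 3809.524ms=4b +476.19ms=1/2b
7) 4285.714ms=9/2b +476.19ms=1/2b
8) 4761.905ms=5b +476.19ms=1/2b
9) 5238.095ms=11/2b +476.19ms=1/2b
Σ=6b of 6 (63bpm 3/4) — PASS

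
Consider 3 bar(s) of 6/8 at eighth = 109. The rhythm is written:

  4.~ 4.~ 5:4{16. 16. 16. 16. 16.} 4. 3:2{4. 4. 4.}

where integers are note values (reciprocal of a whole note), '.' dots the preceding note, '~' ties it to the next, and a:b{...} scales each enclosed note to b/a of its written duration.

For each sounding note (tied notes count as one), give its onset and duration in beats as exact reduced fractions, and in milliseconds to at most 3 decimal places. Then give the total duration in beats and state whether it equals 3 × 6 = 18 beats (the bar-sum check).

1) 0.0ms=0b +3633.028ms=33/5b
2) 3633.028ms=33/5b +330.275ms=3/5b
3) 3963.303ms=36/5b +330.275ms=3/5b
4) 4293.578ms=39/5b +330.275ms=3/5b
5) 4623.853ms=42/5b +330.275ms=3/5b
6) 4954.128ms=9b +1651.376ms=3b
7) 6605.505ms=12b +1100.917ms=2b
8) 7706.422ms=14b +1100.917ms=2b
9) 8807.339ms=16b +1100.917ms=2b
Σ=18b of 18 (109bpm 6/8) — PASS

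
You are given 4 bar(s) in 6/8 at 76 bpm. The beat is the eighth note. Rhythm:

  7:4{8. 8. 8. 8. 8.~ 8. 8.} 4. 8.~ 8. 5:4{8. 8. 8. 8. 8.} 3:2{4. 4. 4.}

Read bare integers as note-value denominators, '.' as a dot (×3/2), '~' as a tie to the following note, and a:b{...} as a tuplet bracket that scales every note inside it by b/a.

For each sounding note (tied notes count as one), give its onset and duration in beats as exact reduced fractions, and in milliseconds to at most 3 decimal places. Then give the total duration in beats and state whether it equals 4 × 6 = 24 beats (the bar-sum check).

1) 0.0ms=0b +676.692ms=6/7b
2) 676.692ms=6/7b +676.692ms=6/7b
3) 1353.383ms=12/7b +676.692ms=6/7b
4) 2030.075ms=18/7b +676.692ms=6/7b
5) 2706.767ms=24/7b +1353.383ms=12/7b
6) 4060.15ms=36/7b +676.692ms=6/7b
7) 4736.842ms=6b +2368.421ms=3b
8) 7105.263ms=9b +2368.421ms=3b
9) 9473.684ms=12b +947.368ms=6/5b
10) 10421.053ms=66/5b +947.368ms=6/5b
11) 11368.421ms=72/5b +947.368ms=6/5b
12) 12315.789ms=78/5b +947.368ms=6/5b
13) 13263.158ms=84/5b +947.368ms=6/5b
14) 14210.526ms=18b +1578.947ms=2b
15) 15789.474ms=20b +1578.947ms=2b
16) 17368.421ms=22b +1578.947ms=2b
Σ=24b of 24 (76bpm 6/8) — PASS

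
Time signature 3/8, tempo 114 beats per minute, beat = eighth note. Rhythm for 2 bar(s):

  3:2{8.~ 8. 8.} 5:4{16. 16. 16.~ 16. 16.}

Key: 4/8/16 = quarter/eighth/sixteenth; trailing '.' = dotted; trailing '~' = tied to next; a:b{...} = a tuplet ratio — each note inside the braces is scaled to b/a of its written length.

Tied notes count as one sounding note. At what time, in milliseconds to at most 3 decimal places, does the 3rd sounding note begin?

1. 0.0ms @ 0 + 1052.632ms (2)
2. 1052.632ms @ 2 + 526.316ms (1)
3. 1578.947ms @ 3 + 315.789ms (3/5)
4. 1894.737ms @ 18/5 + 315.789ms (3/5)
5. 2210.526ms @ 21/5 + 631.579ms (6/5)
6. 2842.105ms @ 27/5 + 315.789ms (3/5)

note 3 onset = 3b = 1578.947ms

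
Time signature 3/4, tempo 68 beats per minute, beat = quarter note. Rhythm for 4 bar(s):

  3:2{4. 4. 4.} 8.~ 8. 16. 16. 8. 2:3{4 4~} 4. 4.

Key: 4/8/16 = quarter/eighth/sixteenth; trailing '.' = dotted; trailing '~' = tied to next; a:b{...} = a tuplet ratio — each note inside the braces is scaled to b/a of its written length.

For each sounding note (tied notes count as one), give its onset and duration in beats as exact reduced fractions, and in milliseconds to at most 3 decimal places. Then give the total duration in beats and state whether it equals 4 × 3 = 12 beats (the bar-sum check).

1) 0.0ms=0b +882.353ms=1b
2) 882.353ms=1b +882.353ms=1b
3) 1764.706ms=2b +882.353ms=1b
4) 2647.059ms=3b +1323.529ms=3/2b
5) 3970.588ms=9/2b +330.882ms=3/8b
6) 4301.471ms=39/8b +330.882ms=3/8b
7) 4632.353ms=21/4b +661.765ms=3/4b
8) 5294.118ms=6b +1323.529ms=3/2b
9) 6617.647ms=15/2b +2647.059ms=3b
10) 9264.706ms=21/2b +1323.529ms=3/2b
Σ=12b of 12 (68bpm 3/4) — PASS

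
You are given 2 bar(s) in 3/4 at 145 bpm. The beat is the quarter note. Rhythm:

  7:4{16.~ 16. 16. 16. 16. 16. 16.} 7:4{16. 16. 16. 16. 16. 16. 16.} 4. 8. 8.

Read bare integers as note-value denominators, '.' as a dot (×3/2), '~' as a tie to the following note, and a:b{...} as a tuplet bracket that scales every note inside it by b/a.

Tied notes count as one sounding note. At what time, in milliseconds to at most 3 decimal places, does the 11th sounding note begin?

1. 0.0ms @ 0 + 177.34ms (3/7)
2. 177.34ms @ 3/7 + 88.67ms (3/14)
3. 266.01ms @ 9/14 + 88.67ms (3/14)
4. 354.68ms @ 6/7 + 88.67ms (3/14)
5. 443.35ms @ 15/14 + 88.67ms (3/14)
6. 532.02ms @ 9/7 + 88.67ms (3/14)
7. 620.69ms @ 3/2 + 88.67ms (3/14)
8. 709.36ms @ 12/7 + 88.67ms (3/14)
9. 798.03ms @ 27/14 + 88.67ms (3/14)
10. 886.7ms @ 15/7 + 88.67ms (3/14)
11. 975.369ms @ 33/14 + 88.67ms (3/14)
12. 1064.039ms @ 18/7 + 88.67ms (3/14)
13. 1152.709ms @ 39/14 + 88.67ms (3/14)
14. 1241.379ms @ 3 + 620.69ms (3/2)
15. 1862.069ms @ 9/2 + 310.345ms (3/4)
16. 2172.414ms @ 21/4 + 310.345ms (3/4)

note 11 onset = 33/14b = 975.369ms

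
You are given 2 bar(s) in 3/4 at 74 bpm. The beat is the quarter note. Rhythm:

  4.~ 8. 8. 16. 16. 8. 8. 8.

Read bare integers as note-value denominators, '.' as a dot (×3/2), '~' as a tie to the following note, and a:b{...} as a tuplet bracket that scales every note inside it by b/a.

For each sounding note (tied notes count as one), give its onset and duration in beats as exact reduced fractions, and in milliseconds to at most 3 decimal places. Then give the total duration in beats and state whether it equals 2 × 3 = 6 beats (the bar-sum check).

1) 0.0ms=0b +1824.324ms=9/4b
2) 1824.324ms=9/4b +608.108ms=3/4b
3) 2432.432ms=3b +304.054ms=3/8b
4) 2736.486ms=27/8b +304.054ms=3/8b
5) 3040.541ms=15/4b +608.108ms=3/4b
6) 3648.649ms=9/2b +608.108ms=3/4b
7) 4256.757ms=21/4b +608.108ms=3/4b
Σ=6b of 6 (74bpm 3/4) — PASS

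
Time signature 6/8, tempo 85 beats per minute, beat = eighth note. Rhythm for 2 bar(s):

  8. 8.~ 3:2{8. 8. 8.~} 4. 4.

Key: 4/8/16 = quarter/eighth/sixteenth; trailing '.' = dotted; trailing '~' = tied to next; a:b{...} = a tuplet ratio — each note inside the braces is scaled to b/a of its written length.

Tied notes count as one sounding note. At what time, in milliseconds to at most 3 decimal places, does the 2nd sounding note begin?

note 2 onset = 3/2b = 1058.824ms

1. 0.0ms @ 0 + 1058.824ms (3/2)
2. 1058.824ms @ 3/2 + 1764.706ms (5/2)
3. 2823.529ms @ 4 + 705.882ms (1)
4. 3529.412ms @ 5 + 2823.529ms (4)
5. 6352.941ms @ 9 + 2117.647ms (3)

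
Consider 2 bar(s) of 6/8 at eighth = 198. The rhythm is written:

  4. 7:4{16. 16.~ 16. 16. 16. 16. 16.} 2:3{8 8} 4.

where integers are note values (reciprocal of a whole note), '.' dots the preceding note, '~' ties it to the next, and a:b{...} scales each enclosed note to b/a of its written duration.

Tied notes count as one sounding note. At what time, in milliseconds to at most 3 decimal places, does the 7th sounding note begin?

note 7 onset = 39/7b = 1688.312ms

1. 0.0ms @ 0 + 909.091ms (3)
2. 909.091ms @ 3 + 129.87ms (3/7)
3. 1038.961ms @ 24/7 + 259.74ms (6/7)
4. 1298.701ms @ 30/7 + 129.87ms (3/7)
5. 1428.571ms @ 33/7 + 129.87ms (3/7)
6. 1558.442ms @ 36/7 + 129.87ms (3/7)
7. 1688.312ms @ 39/7 + 129.87ms (3/7)
8. 1818.182ms @ 6 + 454.545ms (3/2)
9. 2272.727ms @ 15/2 + 454.545ms (3/2)
10. 2727.273ms @ 9 + 909.091ms (3)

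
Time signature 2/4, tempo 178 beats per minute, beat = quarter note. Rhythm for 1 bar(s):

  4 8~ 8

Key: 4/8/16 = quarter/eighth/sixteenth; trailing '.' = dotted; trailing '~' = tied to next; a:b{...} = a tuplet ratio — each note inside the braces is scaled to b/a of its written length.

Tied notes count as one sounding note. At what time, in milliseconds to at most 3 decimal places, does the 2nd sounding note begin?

note 2 onset = 1b = 337.079ms

1. 0.0ms @ 0 + 337.079ms (1)
2. 337.079ms @ 1 + 337.079ms (1)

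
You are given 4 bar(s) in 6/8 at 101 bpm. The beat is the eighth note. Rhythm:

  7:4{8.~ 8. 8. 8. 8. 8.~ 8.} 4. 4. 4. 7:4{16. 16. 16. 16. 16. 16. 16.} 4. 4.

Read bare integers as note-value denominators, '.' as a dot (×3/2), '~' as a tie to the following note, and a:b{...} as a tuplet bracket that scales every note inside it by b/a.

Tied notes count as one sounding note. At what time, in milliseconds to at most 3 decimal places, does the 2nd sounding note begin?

note 2 onset = 12/7b = 1018.388ms

1. 0.0ms @ 0 + 1018.388ms (12/7)
2. 1018.388ms @ 12/7 + 509.194ms (6/7)
3. 1527.581ms @ 18/7 + 509.194ms (6/7)
4. 2036.775ms @ 24/7 + 509.194ms (6/7)
5. 2545.969ms @ 30/7 + 1018.388ms (12/7)
6. 3564.356ms @ 6 + 1782.178ms (3)
7. 5346.535ms @ 9 + 1782.178ms (3)
8. 7128.713ms @ 12 + 1782.178ms (3)
9. 8910.891ms @ 15 + 254.597ms (3/7)
10. 9165.488ms @ 108/7 + 254.597ms (3/7)
11. 9420.085ms @ 111/7 + 254.597ms (3/7)
12. 9674.682ms @ 114/7 + 254.597ms (3/7)
13. 9929.279ms @ 117/7 + 254.597ms (3/7)
14. 10183.876ms @ 120/7 + 254.597ms (3/7)
15. 10438.472ms @ 123/7 + 254.597ms (3/7)
16. 10693.069ms @ 18 + 1782.178ms (3)
17. 12475.248ms @ 21 + 1782.178ms (3)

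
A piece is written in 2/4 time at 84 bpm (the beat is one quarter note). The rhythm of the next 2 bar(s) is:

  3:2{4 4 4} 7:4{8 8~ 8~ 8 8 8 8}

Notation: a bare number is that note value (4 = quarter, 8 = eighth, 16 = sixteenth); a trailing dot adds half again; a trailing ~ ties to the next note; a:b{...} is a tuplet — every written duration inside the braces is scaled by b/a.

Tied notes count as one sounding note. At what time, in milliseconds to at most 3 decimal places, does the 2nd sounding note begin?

note 2 onset = 2/3b = 476.19ms

1. 0.0ms @ 0 + 476.19ms (2/3)
2. 476.19ms @ 2/3 + 476.19ms (2/3)
3. 952.381ms @ 4/3 + 476.19ms (2/3)
4. 1428.571ms @ 2 + 204.082ms (2/7)
5. 1632.653ms @ 16/7 + 612.245ms (6/7)
6. 2244.898ms @ 22/7 + 204.082ms (2/7)
7. 2448.98ms @ 24/7 + 204.082ms (2/7)
8. 2653.061ms @ 26/7 + 204.082ms (2/7)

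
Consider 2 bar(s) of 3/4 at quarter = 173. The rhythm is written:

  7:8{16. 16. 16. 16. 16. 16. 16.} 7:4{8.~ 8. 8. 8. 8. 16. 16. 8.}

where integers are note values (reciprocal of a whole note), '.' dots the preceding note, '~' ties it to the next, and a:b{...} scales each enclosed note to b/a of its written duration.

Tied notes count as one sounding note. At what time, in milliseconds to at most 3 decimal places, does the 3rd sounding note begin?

note 3 onset = 6/7b = 297.275ms

1. 0.0ms @ 0 + 148.637ms (3/7)
2. 148.637ms @ 3/7 + 148.637ms (3/7)
3. 297.275ms @ 6/7 + 148.637ms (3/7)
4. 445.912ms @ 9/7 + 148.637ms (3/7)
5. 594.55ms @ 12/7 + 148.637ms (3/7)
6. 743.187ms @ 15/7 + 148.637ms (3/7)
7. 891.825ms @ 18/7 + 148.637ms (3/7)
8. 1040.462ms @ 3 + 297.275ms (6/7)
9. 1337.737ms @ 27/7 + 148.637ms (3/7)
10. 1486.375ms @ 30/7 + 148.637ms (3/7)
11. 1635.012ms @ 33/7 + 148.637ms (3/7)
12. 1783.65ms @ 36/7 + 74.319ms (3/14)
13. 1857.969ms @ 75/14 + 74.319ms (3/14)
14. 1932.287ms @ 39/7 + 148.637ms (3/7)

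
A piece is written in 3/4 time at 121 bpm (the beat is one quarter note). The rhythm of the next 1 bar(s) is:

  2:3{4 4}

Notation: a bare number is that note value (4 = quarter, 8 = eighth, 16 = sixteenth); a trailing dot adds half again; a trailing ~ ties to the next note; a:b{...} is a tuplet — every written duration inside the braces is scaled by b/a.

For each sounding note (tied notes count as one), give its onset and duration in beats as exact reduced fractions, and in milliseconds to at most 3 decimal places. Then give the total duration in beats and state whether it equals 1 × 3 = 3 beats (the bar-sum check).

1) 0.0ms=0b +743.802ms=3/2b
2) 743.802ms=3/2b +743.802ms=3/2b
Σ=3b of 3 (121bpm 3/4) — PASS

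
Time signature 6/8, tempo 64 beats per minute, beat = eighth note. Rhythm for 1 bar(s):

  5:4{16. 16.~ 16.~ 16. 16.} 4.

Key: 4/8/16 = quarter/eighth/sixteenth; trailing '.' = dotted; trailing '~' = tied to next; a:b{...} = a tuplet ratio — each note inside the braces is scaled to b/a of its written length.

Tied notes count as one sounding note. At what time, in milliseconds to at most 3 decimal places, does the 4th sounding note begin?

note 4 onset = 3b = 2812.5ms

1. 0.0ms @ 0 + 562.5ms (3/5)
2. 562.5ms @ 3/5 + 1687.5ms (9/5)
3. 2250.0ms @ 12/5 + 562.5ms (3/5)
4. 2812.5ms @ 3 + 2812.5ms (3)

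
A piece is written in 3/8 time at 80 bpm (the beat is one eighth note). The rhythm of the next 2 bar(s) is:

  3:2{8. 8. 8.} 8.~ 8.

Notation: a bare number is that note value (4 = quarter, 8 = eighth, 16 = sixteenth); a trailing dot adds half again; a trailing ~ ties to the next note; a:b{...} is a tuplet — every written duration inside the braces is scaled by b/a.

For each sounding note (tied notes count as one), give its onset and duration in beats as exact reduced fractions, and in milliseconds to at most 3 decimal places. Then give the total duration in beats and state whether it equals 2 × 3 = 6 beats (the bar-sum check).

1) 0.0ms=0b +750.0ms=1b
2) 750.0ms=1b +750.0ms=1b
3) 1500.0ms=2b +750.0ms=1b
4) 2250.0ms=3b +2250.0ms=3b
Σ=6b of 6 (80bpm 3/8) — PASS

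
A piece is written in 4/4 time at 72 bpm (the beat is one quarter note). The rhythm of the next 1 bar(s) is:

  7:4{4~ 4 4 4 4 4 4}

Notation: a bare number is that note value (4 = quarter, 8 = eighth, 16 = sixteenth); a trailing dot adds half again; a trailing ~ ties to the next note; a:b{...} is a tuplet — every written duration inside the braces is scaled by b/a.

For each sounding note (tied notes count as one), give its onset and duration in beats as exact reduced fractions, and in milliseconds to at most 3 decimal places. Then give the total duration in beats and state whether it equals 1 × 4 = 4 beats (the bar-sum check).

1) 0.0ms=0b +952.381ms=8/7b
2) 952.381ms=8/7b +476.19ms=4/7b
3) 1428.571ms=12/7b +476.19ms=4/7b
4) 1904.762ms=16/7b +476.19ms=4/7b
5) 2380.952ms=20/7b +476.19ms=4/7b
6) 2857.143ms=24/7b +476.19ms=4/7b
Σ=4b of 4 (72bpm 4/4) — PASS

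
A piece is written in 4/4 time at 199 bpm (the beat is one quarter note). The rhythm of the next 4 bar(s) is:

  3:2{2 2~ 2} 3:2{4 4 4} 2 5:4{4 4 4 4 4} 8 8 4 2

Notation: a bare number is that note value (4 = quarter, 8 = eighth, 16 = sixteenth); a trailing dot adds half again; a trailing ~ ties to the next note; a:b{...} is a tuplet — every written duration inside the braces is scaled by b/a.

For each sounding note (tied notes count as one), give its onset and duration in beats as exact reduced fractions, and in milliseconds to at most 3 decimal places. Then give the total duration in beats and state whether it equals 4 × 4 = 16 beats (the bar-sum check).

1) 0.0ms=0b +402.01ms=4/3b
2) 402.01ms=4/3b +804.02ms=8/3b
3) 1206.03ms=4b +201.005ms=2/3b
4) 1407.035ms=14/3b +201.005ms=2/3b
5) 1608.04ms=16/3b +201.005ms=2/3b
6) 1809.045ms=6b +603.015ms=2b
7) 2412.06ms=8b +241.206ms=4/5b
8) 2653.266ms=44/5b +241.206ms=4/5b
9) 2894.472ms=48/5b +241.206ms=4/5b
10) 3135.678ms=52/5b +241.206ms=4/5b
11) 3376.884ms=56/5b +241.206ms=4/5b
12) 3618.09ms=12b +150.754ms=1/2b
13) 3768.844ms=25/2b +150.754ms=1/2b
14) 3919.598ms=13b +301.508ms=1b
15) 4221.106ms=14b +603.015ms=2b
Σ=16b of 16 (199bpm 4/4) — PASS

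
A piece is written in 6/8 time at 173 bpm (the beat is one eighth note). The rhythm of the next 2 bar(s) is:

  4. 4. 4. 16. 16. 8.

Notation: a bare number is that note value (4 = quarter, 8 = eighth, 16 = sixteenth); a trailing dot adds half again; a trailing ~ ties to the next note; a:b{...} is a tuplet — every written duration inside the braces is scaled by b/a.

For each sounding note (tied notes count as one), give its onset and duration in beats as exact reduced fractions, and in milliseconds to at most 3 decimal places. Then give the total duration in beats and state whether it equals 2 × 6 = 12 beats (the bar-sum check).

1) 0.0ms=0b +1040.462ms=3b
2) 1040.462ms=3b +1040.462ms=3b
3) 2080.925ms=6b +1040.462ms=3b
4) 3121.387ms=9b +260.116ms=3/4b
5) 3381.503ms=39/4b +260.116ms=3/4b
6) 3641.618ms=21/2b +520.231ms=3/2b
Σ=12b of 12 (173bpm 6/8) — PASS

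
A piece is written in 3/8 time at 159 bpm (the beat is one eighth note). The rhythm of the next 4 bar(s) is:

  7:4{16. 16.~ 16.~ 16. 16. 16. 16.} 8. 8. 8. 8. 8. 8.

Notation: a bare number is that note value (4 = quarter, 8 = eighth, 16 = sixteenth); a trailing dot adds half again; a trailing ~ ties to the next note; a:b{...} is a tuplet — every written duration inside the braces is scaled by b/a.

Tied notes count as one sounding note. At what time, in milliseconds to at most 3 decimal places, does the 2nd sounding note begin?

1. 0.0ms @ 0 + 161.725ms (3/7)
2. 161.725ms @ 3/7 + 485.175ms (9/7)
3. 646.9ms @ 12/7 + 161.725ms (3/7)
4. 808.625ms @ 15/7 + 161.725ms (3/7)
5. 970.35ms @ 18/7 + 161.725ms (3/7)
6. 1132.075ms @ 3 + 566.038ms (3/2)
7. 1698.113ms @ 9/2 + 566.038ms (3/2)
8. 2264.151ms @ 6 + 566.038ms (3/2)
9. 2830.189ms @ 15/2 + 566.038ms (3/2)
10. 3396.226ms @ 9 + 566.038ms (3/2)
11. 3962.264ms @ 21/2 + 566.038ms (3/2)

note 2 onset = 3/7b = 161.725ms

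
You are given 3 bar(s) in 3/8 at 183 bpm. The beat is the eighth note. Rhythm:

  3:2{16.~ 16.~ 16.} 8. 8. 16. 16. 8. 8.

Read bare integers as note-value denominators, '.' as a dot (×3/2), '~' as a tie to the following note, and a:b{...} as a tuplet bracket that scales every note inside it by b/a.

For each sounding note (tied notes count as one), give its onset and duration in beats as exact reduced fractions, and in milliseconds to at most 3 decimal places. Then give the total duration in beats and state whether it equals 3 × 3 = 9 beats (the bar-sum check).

1) 0.0ms=0b +491.803ms=3/2b
2) 491.803ms=3/2b +491.803ms=3/2b
3) 983.607ms=3b +491.803ms=3/2b
4) 1475.41ms=9/2b +245.902ms=3/4b
5) 1721.311ms=21/4b +245.902ms=3/4b
6) 1967.213ms=6b +491.803ms=3/2b
7) 2459.016ms=15/2b +491.803ms=3/2b
Σ=9b of 9 (183bpm 3/8) — PASS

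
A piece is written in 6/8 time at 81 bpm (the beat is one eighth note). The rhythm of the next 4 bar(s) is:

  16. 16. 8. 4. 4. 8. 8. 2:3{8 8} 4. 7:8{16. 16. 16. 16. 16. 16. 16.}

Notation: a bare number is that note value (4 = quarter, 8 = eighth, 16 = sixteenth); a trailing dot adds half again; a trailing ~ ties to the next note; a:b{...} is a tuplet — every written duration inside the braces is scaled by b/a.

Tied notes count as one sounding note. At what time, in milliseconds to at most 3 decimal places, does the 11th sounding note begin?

note 11 onset = 18b = 13333.333ms

1. 0.0ms @ 0 + 555.556ms (3/4)
2. 555.556ms @ 3/4 + 555.556ms (3/4)
3. 1111.111ms @ 3/2 + 1111.111ms (3/2)
4. 2222.222ms @ 3 + 2222.222ms (3)
5. 4444.444ms @ 6 + 2222.222ms (3)
6. 6666.667ms @ 9 + 1111.111ms (3/2)
7. 7777.778ms @ 21/2 + 1111.111ms (3/2)
8. 8888.889ms @ 12 + 1111.111ms (3/2)
9. 10000.0ms @ 27/2 + 1111.111ms (3/2)
10. 11111.111ms @ 15 + 2222.222ms (3)
11. 13333.333ms @ 18 + 634.921ms (6/7)
12. 13968.254ms @ 132/7 + 634.921ms (6/7)
13. 14603.175ms @ 138/7 + 634.921ms (6/7)
14. 15238.095ms @ 144/7 + 634.921ms (6/7)
15. 15873.016ms @ 150/7 + 634.921ms (6/7)
16. 16507.937ms @ 156/7 + 634.921ms (6/7)
17. 17142.857ms @ 162/7 + 634.921ms (6/7)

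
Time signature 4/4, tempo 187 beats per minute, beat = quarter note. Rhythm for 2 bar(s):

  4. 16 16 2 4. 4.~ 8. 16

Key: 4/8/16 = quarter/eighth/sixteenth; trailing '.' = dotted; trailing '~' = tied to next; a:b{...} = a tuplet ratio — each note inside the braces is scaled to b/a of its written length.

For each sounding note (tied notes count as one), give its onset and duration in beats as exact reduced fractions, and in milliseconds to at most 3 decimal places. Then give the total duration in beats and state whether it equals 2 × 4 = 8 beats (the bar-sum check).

1) 0.0ms=0b +481.283ms=3/2b
2) 481.283ms=3/2b +80.214ms=1/4b
3) 561.497ms=7/4b +80.214ms=1/4b
4) 641.711ms=2b +641.711ms=2b
5) 1283.422ms=4b +481.283ms=3/2b
6) 1764.706ms=11/2b +721.925ms=9/4b
7) 2486.631ms=31/4b +80.214ms=1/4b
Σ=8b of 8 (187bpm 4/4) — PASS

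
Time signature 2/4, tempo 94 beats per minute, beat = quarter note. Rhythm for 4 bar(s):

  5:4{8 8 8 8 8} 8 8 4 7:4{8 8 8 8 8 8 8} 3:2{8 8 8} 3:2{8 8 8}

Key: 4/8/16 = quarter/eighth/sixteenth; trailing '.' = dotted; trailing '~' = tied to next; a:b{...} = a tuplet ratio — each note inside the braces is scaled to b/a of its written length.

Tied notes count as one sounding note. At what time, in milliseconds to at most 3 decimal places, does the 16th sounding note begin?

1. 0.0ms @ 0 + 255.319ms (2/5)
2. 255.319ms @ 2/5 + 255.319ms (2/5)
3. 510.638ms @ 4/5 + 255.319ms (2/5)
4. 765.957ms @ 6/5 + 255.319ms (2/5)
5. 1021.277ms @ 8/5 + 255.319ms (2/5)
6. 1276.596ms @ 2 + 319.149ms (1/2)
7. 1595.745ms @ 5/2 + 319.149ms (1/2)
8. 1914.894ms @ 3 + 638.298ms (1)
9. 2553.191ms @ 4 + 182.371ms (2/7)
10. 2735.562ms @ 30/7 + 182.371ms (2/7)
11. 2917.933ms @ 32/7 + 182.371ms (2/7)
12. 3100.304ms @ 34/7 + 182.371ms (2/7)
13. 3282.675ms @ 36/7 + 182.371ms (2/7)
14. 3465.046ms @ 38/7 + 182.371ms (2/7)
15. 3647.416ms @ 40/7 + 182.371ms (2/7)
16. 3829.787ms @ 6 + 212.766ms (1/3)
17. 4042.553ms @ 19/3 + 212.766ms (1/3)
18. 4255.319ms @ 20/3 + 212.766ms (1/3)
19. 4468.085ms @ 7 + 212.766ms (1/3)
20. 4680.851ms @ 22/3 + 212.766ms (1/3)
21. 4893.617ms @ 23/3 + 212.766ms (1/3)

note 16 onset = 6b = 3829.787ms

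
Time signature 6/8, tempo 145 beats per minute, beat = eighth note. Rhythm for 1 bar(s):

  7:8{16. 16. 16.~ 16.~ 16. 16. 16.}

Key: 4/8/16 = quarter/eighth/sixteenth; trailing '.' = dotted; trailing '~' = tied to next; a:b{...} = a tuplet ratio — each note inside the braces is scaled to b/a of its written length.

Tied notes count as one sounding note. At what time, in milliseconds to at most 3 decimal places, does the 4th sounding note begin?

1. 0.0ms @ 0 + 354.68ms (6/7)
2. 354.68ms @ 6/7 + 354.68ms (6/7)
3. 709.36ms @ 12/7 + 1064.039ms (18/7)
4. 1773.399ms @ 30/7 + 354.68ms (6/7)
5. 2128.079ms @ 36/7 + 354.68ms (6/7)

note 4 onset = 30/7b = 1773.399ms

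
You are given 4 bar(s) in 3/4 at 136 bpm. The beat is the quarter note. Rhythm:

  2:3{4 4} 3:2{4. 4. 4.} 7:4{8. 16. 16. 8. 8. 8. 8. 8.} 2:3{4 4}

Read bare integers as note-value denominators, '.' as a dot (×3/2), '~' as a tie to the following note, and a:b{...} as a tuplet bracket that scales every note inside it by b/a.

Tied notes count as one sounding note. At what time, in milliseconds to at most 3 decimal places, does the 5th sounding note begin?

note 5 onset = 5b = 2205.882ms

1. 0.0ms @ 0 + 661.765ms (3/2)
2. 661.765ms @ 3/2 + 661.765ms (3/2)
3. 1323.529ms @ 3 + 441.176ms (1)
4. 1764.706ms @ 4 + 441.176ms (1)
5. 2205.882ms @ 5 + 441.176ms (1)
6. 2647.059ms @ 6 + 189.076ms (3/7)
7. 2836.134ms @ 45/7 + 94.538ms (3/14)
8. 2930.672ms @ 93/14 + 94.538ms (3/14)
9. 3025.21ms @ 48/7 + 189.076ms (3/7)
10. 3214.286ms @ 51/7 + 189.076ms (3/7)
11. 3403.361ms @ 54/7 + 189.076ms (3/7)
12. 3592.437ms @ 57/7 + 189.076ms (3/7)
13. 3781.513ms @ 60/7 + 189.076ms (3/7)
14. 3970.588ms @ 9 + 661.765ms (3/2)
15. 4632.353ms @ 21/2 + 661.765ms (3/2)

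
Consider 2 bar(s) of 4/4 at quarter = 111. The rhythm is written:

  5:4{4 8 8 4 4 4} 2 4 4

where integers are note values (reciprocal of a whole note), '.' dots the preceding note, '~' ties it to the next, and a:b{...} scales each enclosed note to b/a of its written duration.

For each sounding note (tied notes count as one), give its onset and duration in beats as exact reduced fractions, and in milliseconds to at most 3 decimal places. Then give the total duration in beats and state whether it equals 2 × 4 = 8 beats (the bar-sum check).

1) 0.0ms=0b +432.432ms=4/5b
2) 432.432ms=4/5b +216.216ms=2/5b
3) 648.649ms=6/5b +216.216ms=2/5b
4) 864.865ms=8/5b +432.432ms=4/5b
5) 1297.297ms=12/5b +432.432ms=4/5b
6) 1729.73ms=16/5b +432.432ms=4/5b
7) 2162.162ms=4b +1081.081ms=2b
8) 3243.243ms=6b +540.541ms=1b
9) 3783.784ms=7b +540.541ms=1b
Σ=8b of 8 (111bpm 4/4) — PASS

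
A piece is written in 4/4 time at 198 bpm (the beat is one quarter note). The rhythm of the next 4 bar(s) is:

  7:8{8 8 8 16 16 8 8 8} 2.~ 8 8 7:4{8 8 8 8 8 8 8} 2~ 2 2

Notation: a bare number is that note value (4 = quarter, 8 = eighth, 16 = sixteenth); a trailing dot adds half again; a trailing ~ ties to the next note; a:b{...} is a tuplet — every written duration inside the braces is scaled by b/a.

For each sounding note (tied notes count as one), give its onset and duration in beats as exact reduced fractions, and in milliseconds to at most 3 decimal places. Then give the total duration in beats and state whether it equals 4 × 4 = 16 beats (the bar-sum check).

1) 0.0ms=0b +173.16ms=4/7b
2) 173.16ms=4/7b +173.16ms=4/7b
3) 346.32ms=8/7b +173.16ms=4/7b
4) 519.481ms=12/7b +86.58ms=2/7b
5) 606.061ms=2b +86.58ms=2/7b
6) 692.641ms=16/7b +173.16ms=4/7b
7) 865.801ms=20/7b +173.16ms=4/7b
8) 1038.961ms=24/7b +173.16ms=4/7b
9) 1212.121ms=4b +1060.606ms=7/2b
10) 2272.727ms=15/2b +151.515ms=1/2b
11) 2424.242ms=8b +86.58ms=2/7b
12) 2510.823ms=58/7b +86.58ms=2/7b
13) 2597.403ms=60/7b +86.58ms=2/7b
14) 2683.983ms=62/7b +86.58ms=2/7b
15) 2770.563ms=64/7b +86.58ms=2/7b
16) 2857.143ms=66/7b +86.58ms=2/7b
17) 2943.723ms=68/7b +86.58ms=2/7b
18) 3030.303ms=10b +1212.121ms=4b
19) 4242.424ms=14b +606.061ms=2b
Σ=16b of 16 (198bpm 4/4) — PASS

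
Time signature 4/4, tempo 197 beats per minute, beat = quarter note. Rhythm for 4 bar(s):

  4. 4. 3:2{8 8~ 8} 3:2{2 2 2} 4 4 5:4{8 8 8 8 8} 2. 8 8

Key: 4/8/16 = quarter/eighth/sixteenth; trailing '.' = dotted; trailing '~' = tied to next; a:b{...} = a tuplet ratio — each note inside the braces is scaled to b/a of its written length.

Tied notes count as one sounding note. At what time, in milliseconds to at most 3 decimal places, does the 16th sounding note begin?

1. 0.0ms @ 0 + 456.853ms (3/2)
2. 456.853ms @ 3/2 + 456.853ms (3/2)
3. 913.706ms @ 3 + 101.523ms (1/3)
4. 1015.228ms @ 10/3 + 203.046ms (2/3)
5. 1218.274ms @ 4 + 406.091ms (4/3)
6. 1624.365ms @ 16/3 + 406.091ms (4/3)
7. 2030.457ms @ 20/3 + 406.091ms (4/3)
8. 2436.548ms @ 8 + 304.569ms (1)
9. 2741.117ms @ 9 + 304.569ms (1)
10. 3045.685ms @ 10 + 121.827ms (2/5)
11. 3167.513ms @ 52/5 + 121.827ms (2/5)
12. 3289.34ms @ 54/5 + 121.827ms (2/5)
13. 3411.168ms @ 56/5 + 121.827ms (2/5)
14. 3532.995ms @ 58/5 + 121.827ms (2/5)
15. 3654.822ms @ 12 + 913.706ms (3)
16. 4568.528ms @ 15 + 152.284ms (1/2)
17. 4720.812ms @ 31/2 + 152.284ms (1/2)

note 16 onset = 15b = 4568.528ms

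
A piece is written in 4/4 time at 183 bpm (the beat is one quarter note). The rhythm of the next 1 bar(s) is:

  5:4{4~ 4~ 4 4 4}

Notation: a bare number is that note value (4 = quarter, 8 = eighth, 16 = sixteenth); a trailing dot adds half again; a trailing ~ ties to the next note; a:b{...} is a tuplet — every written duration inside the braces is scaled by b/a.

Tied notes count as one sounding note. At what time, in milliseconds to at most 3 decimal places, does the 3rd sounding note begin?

note 3 onset = 16/5b = 1049.18ms

1. 0.0ms @ 0 + 786.885ms (12/5)
2. 786.885ms @ 12/5 + 262.295ms (4/5)
3. 1049.18ms @ 16/5 + 262.295ms (4/5)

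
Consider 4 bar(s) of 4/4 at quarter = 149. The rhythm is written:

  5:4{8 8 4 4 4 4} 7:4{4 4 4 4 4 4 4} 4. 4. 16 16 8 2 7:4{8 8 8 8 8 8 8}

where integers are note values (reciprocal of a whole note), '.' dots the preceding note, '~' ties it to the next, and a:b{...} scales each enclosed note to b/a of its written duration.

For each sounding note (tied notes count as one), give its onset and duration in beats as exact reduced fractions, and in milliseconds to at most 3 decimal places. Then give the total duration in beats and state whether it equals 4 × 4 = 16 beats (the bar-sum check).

1) 0.0ms=0b +161.074ms=2/5b
2) 161.074ms=2/5b +161.074ms=2/5b
3) 322.148ms=4/5b +322.148ms=4/5b
4) 644.295ms=8/5b +322.148ms=4/5b
5) 966.443ms=12/5b +322.148ms=4/5b
6) 1288.591ms=16/5b +322.148ms=4/5b
7) 1610.738ms=4b +230.105ms=4/7b
8) 1840.844ms=32/7b +230.105ms=4/7b
9) 2070.949ms=36/7b +230.105ms=4/7b
10) 2301.055ms=40/7b +230.105ms=4/7b
11) 2531.16ms=44/7b +230.105ms=4/7b
12) 2761.266ms=48/7b +230.105ms=4/7b
13) 2991.371ms=52/7b +230.105ms=4/7b
14) 3221.477ms=8b +604.027ms=3/2b
15) 3825.503ms=19/2b +604.027ms=3/2b
16) 4429.53ms=11b +100.671ms=1/4b
17) 4530.201ms=45/4b +100.671ms=1/4b
18) 4630.872ms=23/2b +201.342ms=1/2b
19) 4832.215ms=12b +805.369ms=2b
20) 5637.584ms=14b +115.053ms=2/7b
21) 5752.637ms=100/7b +115.053ms=2/7b
22) 5867.689ms=102/7b +115.053ms=2/7b
23) 5982.742ms=104/7b +115.053ms=2/7b
24) 6097.795ms=106/7b +115.053ms=2/7b
25) 6212.848ms=108/7b +115.053ms=2/7b
26) 6327.9ms=110/7b +115.053ms=2/7b
Σ=16b of 16 (149bpm 4/4) — PASS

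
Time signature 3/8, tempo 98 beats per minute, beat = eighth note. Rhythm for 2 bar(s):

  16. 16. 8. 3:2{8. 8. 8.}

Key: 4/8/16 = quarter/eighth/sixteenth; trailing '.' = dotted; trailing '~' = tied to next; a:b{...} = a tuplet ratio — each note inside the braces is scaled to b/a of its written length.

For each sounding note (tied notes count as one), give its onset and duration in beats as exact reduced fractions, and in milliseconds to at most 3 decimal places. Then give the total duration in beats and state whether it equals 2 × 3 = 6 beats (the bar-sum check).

1) 0.0ms=0b +459.184ms=3/4b
2) 459.184ms=3/4b +459.184ms=3/4b
3) 918.367ms=3/2b +918.367ms=3/2b
4) 1836.735ms=3b +612.245ms=1b
5) 2448.98ms=4b +612.245ms=1b
6) 3061.224ms=5b +612.245ms=1b
Σ=6b of 6 (98bpm 3/8) — PASS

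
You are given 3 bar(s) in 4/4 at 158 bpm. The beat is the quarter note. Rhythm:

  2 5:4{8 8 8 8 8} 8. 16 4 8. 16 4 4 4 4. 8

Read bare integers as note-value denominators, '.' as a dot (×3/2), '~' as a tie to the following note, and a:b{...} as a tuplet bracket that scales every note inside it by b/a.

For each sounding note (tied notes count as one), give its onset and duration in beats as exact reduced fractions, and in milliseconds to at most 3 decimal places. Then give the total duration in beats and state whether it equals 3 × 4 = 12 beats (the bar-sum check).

1) 0.0ms=0b +759.494ms=2b
2) 759.494ms=2b +151.899ms=2/5b
3) 911.392ms=12/5b +151.899ms=2/5b
4) 1063.291ms=14/5b +151.899ms=2/5b
5) 1215.19ms=16/5b +151.899ms=2/5b
6) 1367.089ms=18/5b +151.899ms=2/5b
7) 1518.987ms=4b +284.81ms=3/4b
8) 1803.797ms=19/4b +94.937ms=1/4b
9) 1898.734ms=5b +379.747ms=1b
10) 2278.481ms=6b +284.81ms=3/4b
11) 2563.291ms=27/4b +94.937ms=1/4b
12) 2658.228ms=7b +379.747ms=1b
13) 3037.975ms=8b +379.747ms=1b
14) 3417.722ms=9b +379.747ms=1b
15) 3797.468ms=10b +569.62ms=3/2b
16) 4367.089ms=23/2b +189.873ms=1/2b
Σ=12b of 12 (158bpm 4/4) — PASS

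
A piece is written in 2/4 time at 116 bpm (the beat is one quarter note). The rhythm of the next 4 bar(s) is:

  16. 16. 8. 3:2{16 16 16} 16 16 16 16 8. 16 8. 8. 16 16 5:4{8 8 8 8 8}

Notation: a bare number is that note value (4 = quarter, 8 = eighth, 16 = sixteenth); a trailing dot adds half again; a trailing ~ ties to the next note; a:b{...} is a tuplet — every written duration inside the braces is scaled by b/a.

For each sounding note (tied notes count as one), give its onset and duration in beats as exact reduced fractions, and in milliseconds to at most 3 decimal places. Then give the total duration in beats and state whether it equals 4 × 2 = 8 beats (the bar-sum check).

1) 0.0ms=0b +193.966ms=3/8b
2) 193.966ms=3/8b +193.966ms=3/8b
3) 387.931ms=3/4b +387.931ms=3/4b
4) 775.862ms=3/2b +86.207ms=1/6b
5) 862.069ms=5/3b +86.207ms=1/6b
6) 948.276ms=11/6b +86.207ms=1/6b
7) 1034.483ms=2b +129.31ms=1/4b
8) 1163.793ms=9/4b +129.31ms=1/4b
9) 1293.103ms=5/2b +129.31ms=1/4b
10) 1422.414ms=11/4b +129.31ms=1/4b
11) 1551.724ms=3b +387.931ms=3/4b
12) 1939.655ms=15/4b +129.31ms=1/4b
13) 2068.966ms=4b +387.931ms=3/4b
14) 2456.897ms=19/4b +387.931ms=3/4b
15) 2844.828ms=11/2b +129.31ms=1/4b
16) 2974.138ms=23/4b +129.31ms=1/4b
17) 3103.448ms=6b +206.897ms=2/5b
18) 3310.345ms=32/5b +206.897ms=2/5b
19) 3517.241ms=34/5b +206.897ms=2/5b
20) 3724.138ms=36/5b +206.897ms=2/5b
21) 3931.034ms=38/5b +206.897ms=2/5b
Σ=8b of 8 (116bpm 2/4) — PASS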